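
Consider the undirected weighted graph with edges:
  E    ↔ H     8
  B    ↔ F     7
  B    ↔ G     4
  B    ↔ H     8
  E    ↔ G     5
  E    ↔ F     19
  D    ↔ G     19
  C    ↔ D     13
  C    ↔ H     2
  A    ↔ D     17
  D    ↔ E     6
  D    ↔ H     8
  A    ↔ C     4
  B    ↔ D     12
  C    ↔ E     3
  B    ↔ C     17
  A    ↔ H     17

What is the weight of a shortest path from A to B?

Checking several routes:
A -> C -> B: 4 + 17 = 21
A -> C -> E -> G -> B: 4 + 3 + 5 + 4 = 16
A -> C -> E -> H -> B: 4 + 3 + 8 + 8 = 23
A -> H -> B: 17 + 8 = 25
A -> C -> H -> B: 4 + 2 + 8 = 14
A -> C -> H -> E -> G -> B: 4 + 2 + 8 + 5 + 4 = 23
Best route has total 14.

14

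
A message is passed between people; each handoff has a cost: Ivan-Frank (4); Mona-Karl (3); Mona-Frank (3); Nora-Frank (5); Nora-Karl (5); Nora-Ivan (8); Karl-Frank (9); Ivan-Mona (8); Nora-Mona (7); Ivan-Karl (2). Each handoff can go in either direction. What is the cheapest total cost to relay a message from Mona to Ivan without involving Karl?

Some routes from Mona to Ivan avoiding Karl:
Mona-Nora-Ivan: 7 + 8 = 15
Mona-Ivan: 8
Mona-Frank-Ivan: 3 + 4 = 7
Mona-Frank-Nora-Ivan: 3 + 5 + 8 = 16
The minimum is 7.

7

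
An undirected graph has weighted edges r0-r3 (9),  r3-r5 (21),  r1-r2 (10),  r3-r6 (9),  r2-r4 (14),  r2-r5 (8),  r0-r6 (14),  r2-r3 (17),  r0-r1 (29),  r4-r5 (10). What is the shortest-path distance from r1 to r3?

Paths from r1 to r3:
r1 → r2 → r3: 10 + 17 = 27
r1 → r2 → r5 → r3: 10 + 8 + 21 = 39
r1 → r0 → r6 → r3: 29 + 14 + 9 = 52
r1 → r0 → r3: 29 + 9 = 38
r1 → r2 → r4 → r5 → r3: 10 + 14 + 10 + 21 = 55
The minimum is 27.

27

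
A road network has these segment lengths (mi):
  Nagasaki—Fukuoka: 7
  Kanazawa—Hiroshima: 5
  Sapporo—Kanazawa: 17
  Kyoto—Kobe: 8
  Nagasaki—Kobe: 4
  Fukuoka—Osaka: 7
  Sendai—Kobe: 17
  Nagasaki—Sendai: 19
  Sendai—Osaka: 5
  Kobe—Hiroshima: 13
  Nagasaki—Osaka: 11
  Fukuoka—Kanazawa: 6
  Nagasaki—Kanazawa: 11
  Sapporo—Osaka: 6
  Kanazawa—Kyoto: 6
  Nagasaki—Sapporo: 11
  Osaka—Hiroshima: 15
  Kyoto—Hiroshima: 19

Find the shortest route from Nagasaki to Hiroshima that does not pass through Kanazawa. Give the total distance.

Comparing a few candidate routes:
Nagasaki - Kobe - Hiroshima: 4 + 13 = 17
Nagasaki - Fukuoka - Osaka - Hiroshima: 7 + 7 + 15 = 29
Nagasaki - Osaka - Hiroshima: 11 + 15 = 26
The minimum is 17 mi.

17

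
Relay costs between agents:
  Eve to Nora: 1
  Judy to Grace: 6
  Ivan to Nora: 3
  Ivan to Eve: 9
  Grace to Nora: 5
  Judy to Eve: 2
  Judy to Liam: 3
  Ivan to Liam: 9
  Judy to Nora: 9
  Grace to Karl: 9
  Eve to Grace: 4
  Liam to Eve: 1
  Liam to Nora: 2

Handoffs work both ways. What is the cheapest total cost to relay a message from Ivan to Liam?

Comparing a few candidate routes:
Ivan→Liam: 9
Ivan→Nora→Liam: 3 + 2 = 5
Ivan→Nora→Eve→Liam: 3 + 1 + 1 = 5
The minimum is 5.

5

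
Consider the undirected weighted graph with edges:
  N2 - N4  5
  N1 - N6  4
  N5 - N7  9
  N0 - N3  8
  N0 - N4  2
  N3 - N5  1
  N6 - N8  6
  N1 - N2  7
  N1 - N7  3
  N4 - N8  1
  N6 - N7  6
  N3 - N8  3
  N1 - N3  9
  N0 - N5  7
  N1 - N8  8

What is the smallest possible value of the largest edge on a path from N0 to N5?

Comparing a few candidate routes:
N0-N4-N2-N1-N6-N8-N3-N5: max(2, 5, 7, 4, 6, 3, 1) = 7
N0-N4-N2-N1-N8-N3-N5: max(2, 5, 7, 8, 3, 1) = 8
N0-N4-N2-N1-N7-N6-N8-N3-N5: max(2, 5, 7, 3, 6, 6, 3, 1) = 7
N0-N3-N5: max(8, 1) = 8
N0-N5: max(7) = 7
N0-N4-N8-N3-N5: max(2, 1, 3, 1) = 3
The minimum achievable maximum is 3.

3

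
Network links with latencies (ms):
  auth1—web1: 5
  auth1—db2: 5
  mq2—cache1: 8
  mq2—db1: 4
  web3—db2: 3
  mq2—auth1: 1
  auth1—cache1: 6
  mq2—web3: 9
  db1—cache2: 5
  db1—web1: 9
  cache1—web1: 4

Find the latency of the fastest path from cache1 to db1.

11

Checking several routes:
cache1 → auth1 → mq2 → db1: 6 + 1 + 4 = 11
cache1 → mq2 → db1: 8 + 4 = 12
cache1 → web1 → db1: 4 + 9 = 13
Shortest: 11 ms.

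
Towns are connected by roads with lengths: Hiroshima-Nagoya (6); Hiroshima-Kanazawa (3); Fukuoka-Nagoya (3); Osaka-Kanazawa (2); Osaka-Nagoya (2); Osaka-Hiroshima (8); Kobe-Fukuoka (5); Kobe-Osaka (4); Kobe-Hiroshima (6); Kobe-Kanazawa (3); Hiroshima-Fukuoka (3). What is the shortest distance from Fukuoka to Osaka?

Some routes from Fukuoka to Osaka:
Fukuoka→Hiroshima→Kanazawa→Osaka: 3 + 3 + 2 = 8
Fukuoka→Nagoya→Osaka: 3 + 2 = 5
Fukuoka→Kobe→Osaka: 5 + 4 = 9
Fukuoka→Kobe→Kanazawa→Osaka: 5 + 3 + 2 = 10
The minimum is 5.

5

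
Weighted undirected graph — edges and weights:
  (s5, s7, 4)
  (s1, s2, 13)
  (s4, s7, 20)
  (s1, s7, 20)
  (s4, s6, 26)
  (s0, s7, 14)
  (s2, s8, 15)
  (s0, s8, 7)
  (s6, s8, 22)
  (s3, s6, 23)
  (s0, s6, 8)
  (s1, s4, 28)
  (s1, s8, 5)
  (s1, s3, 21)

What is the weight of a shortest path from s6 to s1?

A few of the s6→s1 routes:
s6-s0-s7-s1: 8 + 14 + 20 = 42
s6-s0-s8-s1: 8 + 7 + 5 = 20
s6-s8-s1: 22 + 5 = 27
s6-s0-s8-s2-s1: 8 + 7 + 15 + 13 = 43
The minimum is 20.

20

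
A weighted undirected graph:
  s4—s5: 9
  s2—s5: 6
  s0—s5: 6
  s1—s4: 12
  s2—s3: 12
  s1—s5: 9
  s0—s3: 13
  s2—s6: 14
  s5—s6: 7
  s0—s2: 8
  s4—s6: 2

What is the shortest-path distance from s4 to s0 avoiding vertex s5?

Routes from s4 to s0 avoiding s5:
s4 → s6 → s2 → s3 → s0: 2 + 14 + 12 + 13 = 41
s4 → s6 → s2 → s0: 2 + 14 + 8 = 24
Shortest: 24.

24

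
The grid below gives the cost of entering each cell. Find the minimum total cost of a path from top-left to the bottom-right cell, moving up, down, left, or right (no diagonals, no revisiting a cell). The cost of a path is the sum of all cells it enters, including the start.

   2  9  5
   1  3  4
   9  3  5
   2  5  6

One optimal route is (0,0) -> (1,0) -> (1,1) -> (2,1) -> (2,2) -> (3,2).
Its cost is 2 + 1 + 3 + 3 + 5 + 6 = 20.

20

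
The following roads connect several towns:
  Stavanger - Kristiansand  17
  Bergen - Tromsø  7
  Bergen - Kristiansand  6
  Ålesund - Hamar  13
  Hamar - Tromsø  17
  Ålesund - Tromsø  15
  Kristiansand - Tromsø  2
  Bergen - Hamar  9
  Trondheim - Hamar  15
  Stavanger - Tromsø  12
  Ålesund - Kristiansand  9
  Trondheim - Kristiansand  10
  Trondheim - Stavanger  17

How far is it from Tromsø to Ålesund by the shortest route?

A few of the Tromsø→Ålesund routes:
Tromsø -> Bergen -> Kristiansand -> Ålesund: 7 + 6 + 9 = 22
Tromsø -> Bergen -> Hamar -> Ålesund: 7 + 9 + 13 = 29
Tromsø -> Ålesund: 15
Tromsø -> Kristiansand -> Ålesund: 2 + 9 = 11
Tromsø -> Kristiansand -> Bergen -> Hamar -> Ålesund: 2 + 6 + 9 + 13 = 30
Tromsø -> Hamar -> Ålesund: 17 + 13 = 30
The minimum is 11.

11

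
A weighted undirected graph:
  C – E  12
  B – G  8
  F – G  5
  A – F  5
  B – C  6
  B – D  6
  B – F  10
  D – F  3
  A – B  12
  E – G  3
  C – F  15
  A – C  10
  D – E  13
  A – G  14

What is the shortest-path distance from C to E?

12

A few of the C→E routes:
C-A-F-G-E: 10 + 5 + 5 + 3 = 23
C-B-F-G-E: 6 + 10 + 5 + 3 = 24
C-F-G-E: 15 + 5 + 3 = 23
C-B-D-F-G-E: 6 + 6 + 3 + 5 + 3 = 23
C-B-G-E: 6 + 8 + 3 = 17
C-E: 12
Shortest: 12.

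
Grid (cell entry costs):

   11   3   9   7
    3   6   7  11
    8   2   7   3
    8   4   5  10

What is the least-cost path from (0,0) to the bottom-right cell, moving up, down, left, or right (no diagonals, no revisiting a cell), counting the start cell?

41

Take (0,0) → (0,1) → (1,1) → (2,1) → (3,1) → (3,2) → (3,3) for a total of 11 + 3 + 6 + 2 + 4 + 5 + 10 = 41.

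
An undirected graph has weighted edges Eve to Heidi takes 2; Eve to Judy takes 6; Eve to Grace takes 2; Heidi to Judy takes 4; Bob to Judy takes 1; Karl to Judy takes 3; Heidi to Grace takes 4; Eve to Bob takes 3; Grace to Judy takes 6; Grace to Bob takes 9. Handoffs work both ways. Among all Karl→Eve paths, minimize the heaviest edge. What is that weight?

Comparing a few candidate routes:
Karl - Judy - Heidi - Eve: max(3, 4, 2) = 4
Karl - Judy - Heidi - Grace - Eve: max(3, 4, 4, 2) = 4
Karl - Judy - Bob - Eve: max(3, 1, 3) = 3
Best route has worst link 3.

3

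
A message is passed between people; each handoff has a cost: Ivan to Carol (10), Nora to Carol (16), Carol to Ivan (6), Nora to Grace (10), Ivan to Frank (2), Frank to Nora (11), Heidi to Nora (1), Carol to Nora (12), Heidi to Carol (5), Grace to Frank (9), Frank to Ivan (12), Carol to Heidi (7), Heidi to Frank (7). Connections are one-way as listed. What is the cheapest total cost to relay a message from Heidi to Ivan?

11

Checking several routes:
Heidi -> Frank -> Ivan: 7 + 12 = 19
Heidi -> Carol -> Ivan: 5 + 6 = 11
Heidi -> Nora -> Carol -> Ivan: 1 + 16 + 6 = 23
The minimum is 11.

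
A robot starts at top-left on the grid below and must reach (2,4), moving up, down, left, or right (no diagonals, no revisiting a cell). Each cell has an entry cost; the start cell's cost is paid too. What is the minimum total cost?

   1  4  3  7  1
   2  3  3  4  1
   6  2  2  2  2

Path (0,0) -> (1,0) -> (1,1) -> (2,1) -> (2,2) -> (2,3) -> (2,4): 1 + 2 + 3 + 2 + 2 + 2 + 2 = 14.

14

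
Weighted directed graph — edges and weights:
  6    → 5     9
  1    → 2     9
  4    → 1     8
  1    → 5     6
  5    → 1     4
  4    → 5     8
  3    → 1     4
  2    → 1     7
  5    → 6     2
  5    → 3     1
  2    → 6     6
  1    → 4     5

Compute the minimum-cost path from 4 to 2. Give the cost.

Paths from 4 to 2:
4 -> 5 -> 1 -> 2: 8 + 4 + 9 = 21
4 -> 5 -> 3 -> 1 -> 2: 8 + 1 + 4 + 9 = 22
4 -> 1 -> 2: 8 + 9 = 17
Best route has total 17.

17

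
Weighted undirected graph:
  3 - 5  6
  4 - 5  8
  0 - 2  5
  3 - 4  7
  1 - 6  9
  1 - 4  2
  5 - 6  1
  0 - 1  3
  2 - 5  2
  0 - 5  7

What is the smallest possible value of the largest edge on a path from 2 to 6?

2

Checking several routes:
2 → 0 → 1 → 4 → 3 → 5 → 6: max(5, 3, 2, 7, 6, 1) = 7
2 → 0 → 5 → 6: max(5, 7, 1) = 7
2 → 5 → 6: max(2, 1) = 2
Smallest bottleneck: 2.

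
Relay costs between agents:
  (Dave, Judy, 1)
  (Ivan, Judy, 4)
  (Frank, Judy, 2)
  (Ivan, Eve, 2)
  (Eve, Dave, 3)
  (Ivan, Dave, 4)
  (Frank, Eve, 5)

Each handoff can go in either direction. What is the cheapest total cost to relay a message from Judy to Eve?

4

Comparing a few candidate routes:
Judy-Ivan-Eve: 4 + 2 = 6
Judy-Dave-Eve: 1 + 3 = 4
Judy-Frank-Eve: 2 + 5 = 7
The minimum is 4.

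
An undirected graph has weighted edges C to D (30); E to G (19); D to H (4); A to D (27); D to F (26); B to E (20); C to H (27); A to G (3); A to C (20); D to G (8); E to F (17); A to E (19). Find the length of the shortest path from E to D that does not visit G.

Comparing a few candidate routes:
E→A→D: 19 + 27 = 46
E→A→C→D: 19 + 20 + 30 = 69
E→F→D: 17 + 26 = 43
The minimum is 43.

43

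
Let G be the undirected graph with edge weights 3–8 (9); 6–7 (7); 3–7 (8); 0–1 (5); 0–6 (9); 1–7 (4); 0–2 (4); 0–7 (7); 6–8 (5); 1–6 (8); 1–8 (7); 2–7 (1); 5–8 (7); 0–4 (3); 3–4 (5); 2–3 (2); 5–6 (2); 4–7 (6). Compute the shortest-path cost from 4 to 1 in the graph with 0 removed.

A few of the 4→1 routes:
4→3→7→1: 5 + 8 + 4 = 17
4→7→1: 6 + 4 = 10
4→3→2→7→1: 5 + 2 + 1 + 4 = 12
Shortest: 10.

10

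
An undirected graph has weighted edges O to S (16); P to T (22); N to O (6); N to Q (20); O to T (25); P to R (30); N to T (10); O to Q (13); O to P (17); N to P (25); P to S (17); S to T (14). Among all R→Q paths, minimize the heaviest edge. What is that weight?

A few of the R→Q routes:
R → P → O → S → T → N → Q: max(30, 17, 16, 14, 10, 20) = 30
R → P → S → T → O → Q: max(30, 17, 14, 25, 13) = 30
R → P → O → Q: max(30, 17, 13) = 30
R → P → O → T → N → Q: max(30, 17, 25, 10, 20) = 30
R → P → O → N → Q: max(30, 17, 6, 20) = 30
The minimum achievable maximum is 30.

30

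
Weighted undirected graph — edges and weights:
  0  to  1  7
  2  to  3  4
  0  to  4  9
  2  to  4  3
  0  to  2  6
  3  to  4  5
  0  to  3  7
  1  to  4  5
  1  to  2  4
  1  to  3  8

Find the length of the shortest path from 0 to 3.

Checking several routes:
0-4-3: 9 + 5 = 14
0-3: 7
0-2-3: 6 + 4 = 10
0-2-4-3: 6 + 3 + 5 = 14
0-1-2-3: 7 + 4 + 4 = 15
Shortest: 7.

7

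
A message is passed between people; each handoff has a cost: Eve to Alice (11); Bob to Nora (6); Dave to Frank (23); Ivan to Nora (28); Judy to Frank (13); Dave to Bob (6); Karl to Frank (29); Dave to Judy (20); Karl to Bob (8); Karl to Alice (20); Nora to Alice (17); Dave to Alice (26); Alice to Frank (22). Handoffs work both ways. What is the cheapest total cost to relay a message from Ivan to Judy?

Some routes from Ivan to Judy:
Ivan -> Nora -> Bob -> Dave -> Judy: 28 + 6 + 6 + 20 = 60
Ivan -> Nora -> Bob -> Dave -> Frank -> Judy: 28 + 6 + 6 + 23 + 13 = 76
Ivan -> Nora -> Bob -> Karl -> Frank -> Judy: 28 + 6 + 8 + 29 + 13 = 84
Ivan -> Nora -> Alice -> Frank -> Judy: 28 + 17 + 22 + 13 = 80
Shortest: 60.

60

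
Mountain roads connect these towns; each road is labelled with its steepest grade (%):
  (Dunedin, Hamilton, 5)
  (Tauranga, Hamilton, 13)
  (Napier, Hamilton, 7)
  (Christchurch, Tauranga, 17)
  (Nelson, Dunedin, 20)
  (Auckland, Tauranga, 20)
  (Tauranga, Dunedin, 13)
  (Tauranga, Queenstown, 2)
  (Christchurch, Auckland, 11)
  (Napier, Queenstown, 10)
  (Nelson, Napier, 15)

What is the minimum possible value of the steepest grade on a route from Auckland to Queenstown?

Checking several routes:
Auckland -> Christchurch -> Tauranga -> Hamilton -> Napier -> Queenstown: max(11, 17, 13, 7, 10) = 17
Auckland -> Christchurch -> Tauranga -> Dunedin -> Nelson -> Napier -> Queenstown: max(11, 17, 13, 20, 15, 10) = 20
Auckland -> Christchurch -> Tauranga -> Dunedin -> Hamilton -> Napier -> Queenstown: max(11, 17, 13, 5, 7, 10) = 17
Auckland -> Christchurch -> Tauranga -> Queenstown: max(11, 17, 2) = 17
Auckland -> Christchurch -> Tauranga -> Hamilton -> Dunedin -> Nelson -> Napier -> Queenstown: max(11, 17, 13, 5, 20, 15, 10) = 20
Best route has worst link 17%.

17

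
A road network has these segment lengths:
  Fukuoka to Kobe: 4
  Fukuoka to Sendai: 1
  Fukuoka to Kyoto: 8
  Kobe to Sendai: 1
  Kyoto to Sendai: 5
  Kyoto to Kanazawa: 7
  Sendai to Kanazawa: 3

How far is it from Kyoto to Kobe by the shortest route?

Candidate routes:
Kyoto → Sendai → Fukuoka → Kobe: 5 + 1 + 4 = 10
Kyoto → Fukuoka → Sendai → Kobe: 8 + 1 + 1 = 10
Kyoto → Kanazawa → Sendai → Kobe: 7 + 3 + 1 = 11
Kyoto → Kanazawa → Sendai → Fukuoka → Kobe: 7 + 3 + 1 + 4 = 15
Kyoto → Fukuoka → Kobe: 8 + 4 = 12
Kyoto → Sendai → Kobe: 5 + 1 = 6
Shortest: 6.

6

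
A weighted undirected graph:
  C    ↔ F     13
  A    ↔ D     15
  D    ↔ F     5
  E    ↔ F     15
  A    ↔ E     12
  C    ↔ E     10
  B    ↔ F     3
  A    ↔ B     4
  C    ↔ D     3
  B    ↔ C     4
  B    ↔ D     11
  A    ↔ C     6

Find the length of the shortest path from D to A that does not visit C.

12

Some routes from D to A avoiding C:
D-F-B-A: 5 + 3 + 4 = 12
D-B-A: 11 + 4 = 15
D-A: 15
The minimum is 12.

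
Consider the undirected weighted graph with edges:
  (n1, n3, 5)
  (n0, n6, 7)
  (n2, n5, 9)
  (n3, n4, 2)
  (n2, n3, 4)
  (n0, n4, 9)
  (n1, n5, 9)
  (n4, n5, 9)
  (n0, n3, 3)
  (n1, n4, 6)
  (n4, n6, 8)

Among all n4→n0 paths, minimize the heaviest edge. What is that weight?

A few of the n4→n0 routes:
n4 - n1 - n3 - n0: max(6, 5, 3) = 6
n4 - n6 - n0: max(8, 7) = 8
n4 - n3 - n0: max(2, 3) = 3
The minimum achievable maximum is 3.

3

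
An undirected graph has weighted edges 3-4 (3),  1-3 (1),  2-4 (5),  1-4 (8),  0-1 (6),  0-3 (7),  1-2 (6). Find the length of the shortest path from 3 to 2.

Checking several routes:
3 - 4 - 2: 3 + 5 = 8
3 - 4 - 1 - 2: 3 + 8 + 6 = 17
3 - 0 - 1 - 2: 7 + 6 + 6 = 19
3 - 1 - 4 - 2: 1 + 8 + 5 = 14
3 - 1 - 2: 1 + 6 = 7
Shortest: 7.

7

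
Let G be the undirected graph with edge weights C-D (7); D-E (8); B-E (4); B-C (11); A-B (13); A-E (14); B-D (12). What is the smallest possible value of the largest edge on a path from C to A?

A few of the C→A routes:
C → B → D → E → A: max(11, 12, 8, 14) = 14
C → D → E → B → A: max(7, 8, 4, 13) = 13
C → B → A: max(11, 13) = 13
C → D → B → A: max(7, 12, 13) = 13
The minimum achievable maximum is 13.

13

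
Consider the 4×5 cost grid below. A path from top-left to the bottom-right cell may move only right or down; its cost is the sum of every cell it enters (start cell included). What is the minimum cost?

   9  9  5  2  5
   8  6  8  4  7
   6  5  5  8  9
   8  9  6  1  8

46

Take r0c0 -> r0c1 -> r0c2 -> r0c3 -> r1c3 -> r2c3 -> r3c3 -> r3c4 for a total of 9 + 9 + 5 + 2 + 4 + 8 + 1 + 8 = 46.
For comparison, the top-then-right route costs 54.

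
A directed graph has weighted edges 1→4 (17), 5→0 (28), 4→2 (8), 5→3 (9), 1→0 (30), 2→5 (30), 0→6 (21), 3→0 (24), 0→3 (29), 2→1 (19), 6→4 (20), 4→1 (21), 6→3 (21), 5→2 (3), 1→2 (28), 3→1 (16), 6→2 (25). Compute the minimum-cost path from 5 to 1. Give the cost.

22

A few of the 5→1 routes:
5 -> 3 -> 1: 9 + 16 = 25
5 -> 2 -> 1: 3 + 19 = 22
5 -> 0 -> 3 -> 1: 28 + 29 + 16 = 73
Shortest: 22.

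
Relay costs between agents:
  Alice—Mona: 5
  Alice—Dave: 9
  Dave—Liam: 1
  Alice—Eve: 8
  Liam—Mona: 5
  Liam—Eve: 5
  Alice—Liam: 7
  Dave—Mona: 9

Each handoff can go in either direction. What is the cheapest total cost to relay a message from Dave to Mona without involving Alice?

Candidate routes:
Dave → Liam → Mona: 1 + 5 = 6
Dave → Mona: 9
Shortest: 6.

6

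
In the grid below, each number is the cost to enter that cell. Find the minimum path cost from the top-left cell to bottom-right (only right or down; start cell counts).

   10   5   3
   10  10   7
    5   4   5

30

Path r0c0→r0c1→r0c2→r1c2→r2c2: 10 + 5 + 3 + 7 + 5 = 30.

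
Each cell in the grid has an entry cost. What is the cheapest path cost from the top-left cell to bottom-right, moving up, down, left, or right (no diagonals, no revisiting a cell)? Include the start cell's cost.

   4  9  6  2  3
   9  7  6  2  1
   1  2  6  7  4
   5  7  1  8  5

33

Take (0,0)→(0,1)→(0,2)→(0,3)→(1,3)→(1,4)→(2,4)→(3,4) for a total of 4 + 9 + 6 + 2 + 2 + 1 + 4 + 5 = 33.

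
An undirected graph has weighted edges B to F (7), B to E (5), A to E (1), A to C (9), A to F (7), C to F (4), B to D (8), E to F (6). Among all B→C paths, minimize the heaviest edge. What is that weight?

6

A few of the B→C routes:
B -> E -> A -> F -> C: max(5, 1, 7, 4) = 7
B -> F -> C: max(7, 4) = 7
B -> E -> F -> C: max(5, 6, 4) = 6
B -> F -> A -> C: max(7, 7, 9) = 9
Best route has worst link 6.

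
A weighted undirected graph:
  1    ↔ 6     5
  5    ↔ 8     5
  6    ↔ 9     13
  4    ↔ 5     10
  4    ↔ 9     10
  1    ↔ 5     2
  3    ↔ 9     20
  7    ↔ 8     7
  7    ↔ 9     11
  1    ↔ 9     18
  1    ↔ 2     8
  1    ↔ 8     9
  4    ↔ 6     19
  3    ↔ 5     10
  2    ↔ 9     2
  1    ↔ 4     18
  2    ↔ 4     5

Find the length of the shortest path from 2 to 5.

Checking several routes:
2 -> 9 -> 1 -> 5: 2 + 18 + 2 = 22
2 -> 4 -> 5: 5 + 10 = 15
2 -> 9 -> 4 -> 5: 2 + 10 + 10 = 22
2 -> 1 -> 5: 8 + 2 = 10
The minimum is 10.

10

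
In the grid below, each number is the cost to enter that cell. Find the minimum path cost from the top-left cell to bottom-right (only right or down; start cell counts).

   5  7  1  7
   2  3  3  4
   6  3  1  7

21

One optimal route is [0,0] → [1,0] → [1,1] → [1,2] → [2,2] → [2,3].
Its cost is 5 + 2 + 3 + 3 + 1 + 7 = 21.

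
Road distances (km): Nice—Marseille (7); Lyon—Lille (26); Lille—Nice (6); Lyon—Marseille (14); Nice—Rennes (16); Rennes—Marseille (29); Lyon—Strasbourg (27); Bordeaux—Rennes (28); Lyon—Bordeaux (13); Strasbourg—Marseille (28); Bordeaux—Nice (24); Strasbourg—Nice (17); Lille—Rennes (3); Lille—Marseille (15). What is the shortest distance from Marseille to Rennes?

16

Comparing a few candidate routes:
Marseille → Nice → Lille → Rennes: 7 + 6 + 3 = 16
Marseille → Lille → Rennes: 15 + 3 = 18
Marseille → Nice → Rennes: 7 + 16 = 23
Shortest: 16 km.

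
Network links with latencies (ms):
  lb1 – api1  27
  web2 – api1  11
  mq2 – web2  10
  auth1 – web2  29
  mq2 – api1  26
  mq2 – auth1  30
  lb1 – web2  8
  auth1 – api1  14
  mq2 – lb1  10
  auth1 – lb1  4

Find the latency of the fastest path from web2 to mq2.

10

Checking several routes:
web2-api1-mq2: 11 + 26 = 37
web2-lb1-mq2: 8 + 10 = 18
web2-mq2: 10
web2-api1-auth1-lb1-mq2: 11 + 14 + 4 + 10 = 39
Shortest: 10 ms.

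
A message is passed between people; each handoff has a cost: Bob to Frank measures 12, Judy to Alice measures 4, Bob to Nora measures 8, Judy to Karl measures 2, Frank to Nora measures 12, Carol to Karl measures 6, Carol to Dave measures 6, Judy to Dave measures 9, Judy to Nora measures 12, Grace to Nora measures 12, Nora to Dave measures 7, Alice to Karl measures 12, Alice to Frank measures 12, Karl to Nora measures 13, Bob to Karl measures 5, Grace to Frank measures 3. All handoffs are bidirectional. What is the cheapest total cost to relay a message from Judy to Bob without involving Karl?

20

Some routes from Judy to Bob avoiding Karl:
Judy-Nora-Bob: 12 + 8 = 20
Judy-Alice-Frank-Bob: 4 + 12 + 12 = 28
Judy-Dave-Nora-Bob: 9 + 7 + 8 = 24
Best route has total 20.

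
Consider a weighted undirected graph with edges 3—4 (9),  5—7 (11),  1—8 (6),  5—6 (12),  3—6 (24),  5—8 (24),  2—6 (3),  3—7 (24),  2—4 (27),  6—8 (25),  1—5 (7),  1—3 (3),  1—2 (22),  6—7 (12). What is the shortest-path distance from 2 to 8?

Checking several routes:
2 - 6 - 5 - 8: 3 + 12 + 24 = 39
2 - 6 - 3 - 1 - 8: 3 + 24 + 3 + 6 = 36
2 - 1 - 8: 22 + 6 = 28
2 - 6 - 5 - 1 - 8: 3 + 12 + 7 + 6 = 28
2 - 6 - 7 - 5 - 1 - 8: 3 + 12 + 11 + 7 + 6 = 39
2 - 6 - 8: 3 + 25 = 28
Best route has total 28.

28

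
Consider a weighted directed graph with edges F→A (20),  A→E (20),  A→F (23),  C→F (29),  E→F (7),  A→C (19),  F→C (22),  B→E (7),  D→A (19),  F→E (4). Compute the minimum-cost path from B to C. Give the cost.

Candidate routes:
B → E → F → A → C: 7 + 7 + 20 + 19 = 53
B → E → F → C: 7 + 7 + 22 = 36
Best route has total 36.

36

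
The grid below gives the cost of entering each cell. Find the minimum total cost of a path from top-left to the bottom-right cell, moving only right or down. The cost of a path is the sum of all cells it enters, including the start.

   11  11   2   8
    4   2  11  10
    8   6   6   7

36

Cheapest: (0,0) (1,0) (1,1) (2,1) (2,2) (2,3)
  11 + 4 + 2 + 6 + 6 + 7 = 36
(Top row then right column would cost 49.)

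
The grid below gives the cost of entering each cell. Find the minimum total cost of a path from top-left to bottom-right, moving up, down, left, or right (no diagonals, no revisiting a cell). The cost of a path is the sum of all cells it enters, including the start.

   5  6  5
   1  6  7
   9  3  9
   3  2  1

Cheapest: [0,0] [1,0] [1,1] [2,1] [3,1] [3,2]
  5 + 1 + 6 + 3 + 2 + 1 = 18

18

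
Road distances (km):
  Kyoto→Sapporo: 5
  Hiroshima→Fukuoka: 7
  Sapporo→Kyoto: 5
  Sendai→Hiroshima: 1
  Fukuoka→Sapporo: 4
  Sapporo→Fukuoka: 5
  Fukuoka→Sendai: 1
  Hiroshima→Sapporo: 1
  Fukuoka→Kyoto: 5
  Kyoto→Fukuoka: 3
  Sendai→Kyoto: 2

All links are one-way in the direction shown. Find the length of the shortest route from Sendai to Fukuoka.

Candidate routes:
Sendai-Kyoto-Fukuoka: 2 + 3 = 5
Sendai-Hiroshima-Sapporo-Fukuoka: 1 + 1 + 5 = 7
Sendai-Hiroshima-Fukuoka: 1 + 7 = 8
Sendai-Hiroshima-Sapporo-Kyoto-Fukuoka: 1 + 1 + 5 + 3 = 10
Sendai-Kyoto-Sapporo-Fukuoka: 2 + 5 + 5 = 12
Best route has total 5 km.

5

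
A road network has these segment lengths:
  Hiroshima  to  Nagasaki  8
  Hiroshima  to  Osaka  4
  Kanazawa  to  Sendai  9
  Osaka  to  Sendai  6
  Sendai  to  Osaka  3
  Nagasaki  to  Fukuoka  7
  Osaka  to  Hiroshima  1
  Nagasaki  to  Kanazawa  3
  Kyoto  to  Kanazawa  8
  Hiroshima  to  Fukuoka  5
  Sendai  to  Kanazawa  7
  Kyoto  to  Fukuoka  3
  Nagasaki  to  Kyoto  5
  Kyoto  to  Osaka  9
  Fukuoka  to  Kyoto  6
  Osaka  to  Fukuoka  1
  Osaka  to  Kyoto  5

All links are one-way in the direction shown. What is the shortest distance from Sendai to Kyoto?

8

A few of the Sendai→Kyoto routes:
Sendai-Osaka-Hiroshima-Fukuoka-Kyoto: 3 + 1 + 5 + 6 = 15
Sendai-Osaka-Fukuoka-Kyoto: 3 + 1 + 6 = 10
Sendai-Osaka-Kyoto: 3 + 5 = 8
The minimum is 8.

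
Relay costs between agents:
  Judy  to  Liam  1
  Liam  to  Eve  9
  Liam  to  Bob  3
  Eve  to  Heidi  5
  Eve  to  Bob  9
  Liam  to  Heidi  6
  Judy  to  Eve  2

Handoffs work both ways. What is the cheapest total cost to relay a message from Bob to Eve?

Routes from Bob to Eve:
Bob→Liam→Eve: 3 + 9 = 12
Bob→Liam→Heidi→Eve: 3 + 6 + 5 = 14
Bob→Liam→Judy→Eve: 3 + 1 + 2 = 6
Bob→Eve: 9
The minimum is 6.

6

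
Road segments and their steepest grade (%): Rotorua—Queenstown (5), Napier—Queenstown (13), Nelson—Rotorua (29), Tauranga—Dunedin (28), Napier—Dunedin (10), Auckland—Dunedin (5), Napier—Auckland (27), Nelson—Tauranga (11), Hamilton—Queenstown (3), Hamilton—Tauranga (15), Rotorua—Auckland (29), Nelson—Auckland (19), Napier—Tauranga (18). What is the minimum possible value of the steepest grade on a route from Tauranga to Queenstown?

15

Checking several routes:
Tauranga → Hamilton → Queenstown: max(15, 3) = 15
Tauranga → Nelson → Auckland → Dunedin → Napier → Queenstown: max(11, 19, 5, 10, 13) = 19
Tauranga → Napier → Queenstown: max(18, 13) = 18
Tauranga → Dunedin → Napier → Queenstown: max(28, 10, 13) = 28
Tauranga → Nelson → Auckland → Napier → Queenstown: max(11, 19, 27, 13) = 27
Best route has worst link 15%.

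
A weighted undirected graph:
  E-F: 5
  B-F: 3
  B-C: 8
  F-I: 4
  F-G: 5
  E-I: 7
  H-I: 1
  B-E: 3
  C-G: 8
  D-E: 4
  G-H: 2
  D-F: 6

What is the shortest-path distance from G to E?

Comparing a few candidate routes:
G → F → E: 5 + 5 = 10
G → F → B → E: 5 + 3 + 3 = 11
G → H → I → F → E: 2 + 1 + 4 + 5 = 12
G → H → I → E: 2 + 1 + 7 = 10
Best route has total 10.

10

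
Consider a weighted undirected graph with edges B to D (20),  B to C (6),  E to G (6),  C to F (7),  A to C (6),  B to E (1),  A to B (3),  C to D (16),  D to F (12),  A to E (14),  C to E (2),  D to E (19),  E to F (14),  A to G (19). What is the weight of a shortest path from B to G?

7

Checking several routes:
B-A-E-G: 3 + 14 + 6 = 23
B-C-E-G: 6 + 2 + 6 = 14
B-E-G: 1 + 6 = 7
B-A-C-E-G: 3 + 6 + 2 + 6 = 17
B-E-C-A-G: 1 + 2 + 6 + 19 = 28
B-A-G: 3 + 19 = 22
The minimum is 7.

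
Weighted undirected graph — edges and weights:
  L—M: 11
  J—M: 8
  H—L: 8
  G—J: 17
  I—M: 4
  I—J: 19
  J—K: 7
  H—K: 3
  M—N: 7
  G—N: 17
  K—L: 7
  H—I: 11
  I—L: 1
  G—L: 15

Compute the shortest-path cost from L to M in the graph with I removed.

Some routes from L to M avoiding I:
L-M: 11
L-H-K-J-M: 8 + 3 + 7 + 8 = 26
L-K-J-M: 7 + 7 + 8 = 22
Best route has total 11.

11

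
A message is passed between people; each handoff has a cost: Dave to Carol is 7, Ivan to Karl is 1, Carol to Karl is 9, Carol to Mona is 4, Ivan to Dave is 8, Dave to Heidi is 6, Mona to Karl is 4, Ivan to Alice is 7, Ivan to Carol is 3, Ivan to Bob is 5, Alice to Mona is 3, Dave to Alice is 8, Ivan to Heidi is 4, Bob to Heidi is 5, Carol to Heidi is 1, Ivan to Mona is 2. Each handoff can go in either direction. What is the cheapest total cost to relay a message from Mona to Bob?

7

A few of the Mona→Bob routes:
Mona -> Karl -> Ivan -> Bob: 4 + 1 + 5 = 10
Mona -> Ivan -> Bob: 2 + 5 = 7
Mona -> Carol -> Heidi -> Bob: 4 + 1 + 5 = 10
The minimum is 7.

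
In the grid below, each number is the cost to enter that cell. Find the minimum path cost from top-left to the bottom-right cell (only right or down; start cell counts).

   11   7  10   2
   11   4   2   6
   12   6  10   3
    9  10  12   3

36

Cheapest: (0,0)→(0,1)→(1,1)→(1,2)→(1,3)→(2,3)→(3,3)
  11 + 7 + 4 + 2 + 6 + 3 + 3 = 36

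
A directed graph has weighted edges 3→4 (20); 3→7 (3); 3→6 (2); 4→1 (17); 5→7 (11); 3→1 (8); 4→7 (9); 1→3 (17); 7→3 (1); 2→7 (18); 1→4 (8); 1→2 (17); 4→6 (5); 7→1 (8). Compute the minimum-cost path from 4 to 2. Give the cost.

34

Routes from 4 to 2:
4 -> 7 -> 1 -> 2: 9 + 8 + 17 = 34
4 -> 7 -> 3 -> 1 -> 2: 9 + 1 + 8 + 17 = 35
4 -> 1 -> 2: 17 + 17 = 34
The minimum is 34.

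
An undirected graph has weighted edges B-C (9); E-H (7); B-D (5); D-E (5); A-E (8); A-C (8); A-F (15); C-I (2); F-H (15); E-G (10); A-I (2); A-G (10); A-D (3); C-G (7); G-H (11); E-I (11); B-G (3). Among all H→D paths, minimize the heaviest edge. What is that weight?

Checking several routes:
H-E-A-D: max(7, 8, 3) = 8
H-E-A-C-G-B-D: max(7, 8, 8, 7, 3, 5) = 8
H-E-D: max(7, 5) = 7
H-E-A-I-C-G-B-D: max(7, 8, 2, 2, 7, 3, 5) = 8
Smallest bottleneck: 7.

7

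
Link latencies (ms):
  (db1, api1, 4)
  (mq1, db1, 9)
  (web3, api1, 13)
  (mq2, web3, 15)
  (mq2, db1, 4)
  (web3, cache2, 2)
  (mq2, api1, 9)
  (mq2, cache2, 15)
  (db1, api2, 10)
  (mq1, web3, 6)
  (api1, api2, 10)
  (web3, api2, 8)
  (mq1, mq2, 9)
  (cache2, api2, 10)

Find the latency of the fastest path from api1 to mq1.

Comparing a few candidate routes:
api1 - db1 - mq2 - mq1: 4 + 4 + 9 = 17
api1 - mq2 - mq1: 9 + 9 = 18
api1 - db1 - mq1: 4 + 9 = 13
Best route has total 13 ms.

13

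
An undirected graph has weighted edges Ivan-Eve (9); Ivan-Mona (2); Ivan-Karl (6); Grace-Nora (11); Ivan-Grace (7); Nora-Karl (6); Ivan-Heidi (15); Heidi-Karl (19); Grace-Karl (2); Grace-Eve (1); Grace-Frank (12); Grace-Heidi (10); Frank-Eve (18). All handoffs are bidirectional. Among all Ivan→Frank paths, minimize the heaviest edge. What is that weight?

12

Some routes from Ivan to Frank:
Ivan -> Eve -> Grace -> Frank: max(9, 1, 12) = 12
Ivan -> Heidi -> Grace -> Frank: max(15, 10, 12) = 15
Ivan -> Karl -> Grace -> Frank: max(6, 2, 12) = 12
Ivan -> Karl -> Nora -> Grace -> Frank: max(6, 6, 11, 12) = 12
Ivan -> Grace -> Frank: max(7, 12) = 12
Best route has worst link 12.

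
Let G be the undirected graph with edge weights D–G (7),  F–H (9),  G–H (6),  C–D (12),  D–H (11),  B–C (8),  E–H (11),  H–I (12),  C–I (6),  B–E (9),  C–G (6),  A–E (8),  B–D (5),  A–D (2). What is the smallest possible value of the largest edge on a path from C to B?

Checking several routes:
C -> B: max(8) = 8
C -> G -> D -> B: max(6, 7, 5) = 7
C -> G -> H -> E -> A -> D -> B: max(6, 6, 11, 8, 2, 5) = 11
C -> G -> D -> A -> E -> B: max(6, 7, 2, 8, 9) = 9
Best route has worst link 7.

7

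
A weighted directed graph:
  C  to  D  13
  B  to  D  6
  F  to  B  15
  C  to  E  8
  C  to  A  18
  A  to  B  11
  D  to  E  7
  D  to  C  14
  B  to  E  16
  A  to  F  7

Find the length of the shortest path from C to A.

Routes from C to A:
C-A: 18
Shortest: 18.

18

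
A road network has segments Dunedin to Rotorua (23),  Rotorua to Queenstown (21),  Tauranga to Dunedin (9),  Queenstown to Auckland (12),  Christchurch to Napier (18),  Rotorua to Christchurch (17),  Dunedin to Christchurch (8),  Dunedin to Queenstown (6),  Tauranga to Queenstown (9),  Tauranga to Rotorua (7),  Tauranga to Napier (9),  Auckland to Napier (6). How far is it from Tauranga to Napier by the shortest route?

9

Checking several routes:
Tauranga-Napier: 9
Tauranga-Queenstown-Auckland-Napier: 9 + 12 + 6 = 27
Tauranga-Dunedin-Queenstown-Auckland-Napier: 9 + 6 + 12 + 6 = 33
Best route has total 9 mi.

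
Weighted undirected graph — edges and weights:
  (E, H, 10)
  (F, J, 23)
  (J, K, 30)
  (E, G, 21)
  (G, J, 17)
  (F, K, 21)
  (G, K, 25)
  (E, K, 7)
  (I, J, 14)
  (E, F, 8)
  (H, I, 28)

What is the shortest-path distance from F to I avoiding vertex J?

Candidate routes:
F - K - G - E - H - I: 21 + 25 + 21 + 10 + 28 = 105
F - K - E - H - I: 21 + 7 + 10 + 28 = 66
F - E - H - I: 8 + 10 + 28 = 46
The minimum is 46.

46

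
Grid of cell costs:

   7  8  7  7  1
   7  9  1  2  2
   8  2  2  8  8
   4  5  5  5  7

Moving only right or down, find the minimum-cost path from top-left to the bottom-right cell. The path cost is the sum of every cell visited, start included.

Best path: (0,0) → (0,1) → (0,2) → (1,2) → (1,3) → (1,4) → (2,4) → (3,4)
Cost: 7 + 8 + 7 + 1 + 2 + 2 + 8 + 7 = 42
(Top row then right column would cost 47.)

42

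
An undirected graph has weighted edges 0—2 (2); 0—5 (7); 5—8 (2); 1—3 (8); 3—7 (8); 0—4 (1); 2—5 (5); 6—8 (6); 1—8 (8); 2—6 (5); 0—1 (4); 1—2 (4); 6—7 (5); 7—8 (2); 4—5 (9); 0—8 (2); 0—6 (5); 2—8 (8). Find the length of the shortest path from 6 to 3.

13

A few of the 6→3 routes:
6 -> 2 -> 1 -> 3: 5 + 4 + 8 = 17
6 -> 0 -> 1 -> 3: 5 + 4 + 8 = 17
6 -> 8 -> 7 -> 3: 6 + 2 + 8 = 16
6 -> 7 -> 3: 5 + 8 = 13
6 -> 0 -> 8 -> 7 -> 3: 5 + 2 + 2 + 8 = 17
The minimum is 13.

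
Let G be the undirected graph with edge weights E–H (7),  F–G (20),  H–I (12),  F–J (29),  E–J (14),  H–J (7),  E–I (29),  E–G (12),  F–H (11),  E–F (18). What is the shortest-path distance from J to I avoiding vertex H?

Candidate routes:
J → E → I: 14 + 29 = 43
J → F → E → I: 29 + 18 + 29 = 76
J → F → G → E → I: 29 + 20 + 12 + 29 = 90
The minimum is 43.

43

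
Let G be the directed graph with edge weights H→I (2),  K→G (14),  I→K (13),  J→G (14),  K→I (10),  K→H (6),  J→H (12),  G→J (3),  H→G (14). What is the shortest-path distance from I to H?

Candidate routes:
I - K - G - J - H: 13 + 14 + 3 + 12 = 42
I - K - H: 13 + 6 = 19
The minimum is 19.

19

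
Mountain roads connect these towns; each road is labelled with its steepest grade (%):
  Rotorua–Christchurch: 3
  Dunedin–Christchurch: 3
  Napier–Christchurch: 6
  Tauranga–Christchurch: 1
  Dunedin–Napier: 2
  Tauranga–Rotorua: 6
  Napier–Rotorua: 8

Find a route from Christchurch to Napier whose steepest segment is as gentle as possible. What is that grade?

Candidate routes:
Christchurch → Rotorua → Napier: max(3, 8) = 8
Christchurch → Napier: max(6) = 6
Christchurch → Dunedin → Napier: max(3, 2) = 3
Christchurch → Tauranga → Rotorua → Napier: max(1, 6, 8) = 8
Best route has worst link 3%.

3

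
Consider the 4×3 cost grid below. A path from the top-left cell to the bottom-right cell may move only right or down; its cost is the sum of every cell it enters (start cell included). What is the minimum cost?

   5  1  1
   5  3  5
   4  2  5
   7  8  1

17

Path r0c0→r0c1→r1c1→r2c1→r2c2→r3c2: 5 + 1 + 3 + 2 + 5 + 1 = 17.
For comparison, the top-then-right route costs 18.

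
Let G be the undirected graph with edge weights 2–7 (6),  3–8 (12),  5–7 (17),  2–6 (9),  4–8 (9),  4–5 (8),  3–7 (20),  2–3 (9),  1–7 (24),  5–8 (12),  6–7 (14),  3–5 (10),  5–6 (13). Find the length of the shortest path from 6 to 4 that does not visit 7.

Some routes from 6 to 4 avoiding 7:
6-2-3-5-4: 9 + 9 + 10 + 8 = 36
6-5-3-8-4: 13 + 10 + 12 + 9 = 44
6-5-8-4: 13 + 12 + 9 = 34
6-5-4: 13 + 8 = 21
6-2-3-8-4: 9 + 9 + 12 + 9 = 39
Shortest: 21.

21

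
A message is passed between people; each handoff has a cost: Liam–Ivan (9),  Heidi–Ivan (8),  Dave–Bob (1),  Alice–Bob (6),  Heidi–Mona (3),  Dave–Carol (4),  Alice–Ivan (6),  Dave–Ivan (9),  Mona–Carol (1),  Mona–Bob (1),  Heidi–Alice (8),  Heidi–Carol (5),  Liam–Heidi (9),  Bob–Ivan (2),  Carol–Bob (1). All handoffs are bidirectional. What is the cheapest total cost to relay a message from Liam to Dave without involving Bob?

17

Checking several routes:
Liam -> Heidi -> Carol -> Dave: 9 + 5 + 4 = 18
Liam -> Ivan -> Dave: 9 + 9 = 18
Liam -> Heidi -> Mona -> Carol -> Dave: 9 + 3 + 1 + 4 = 17
Shortest: 17.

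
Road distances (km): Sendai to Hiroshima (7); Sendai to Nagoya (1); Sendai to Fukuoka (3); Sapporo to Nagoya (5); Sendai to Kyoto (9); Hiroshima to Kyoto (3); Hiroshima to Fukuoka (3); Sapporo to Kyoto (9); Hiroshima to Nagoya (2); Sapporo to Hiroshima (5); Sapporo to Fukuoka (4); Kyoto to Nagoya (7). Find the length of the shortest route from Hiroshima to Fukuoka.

Comparing a few candidate routes:
Hiroshima -> Sapporo -> Fukuoka: 5 + 4 = 9
Hiroshima -> Nagoya -> Sendai -> Fukuoka: 2 + 1 + 3 = 6
Hiroshima -> Fukuoka: 3
The minimum is 3 km.

3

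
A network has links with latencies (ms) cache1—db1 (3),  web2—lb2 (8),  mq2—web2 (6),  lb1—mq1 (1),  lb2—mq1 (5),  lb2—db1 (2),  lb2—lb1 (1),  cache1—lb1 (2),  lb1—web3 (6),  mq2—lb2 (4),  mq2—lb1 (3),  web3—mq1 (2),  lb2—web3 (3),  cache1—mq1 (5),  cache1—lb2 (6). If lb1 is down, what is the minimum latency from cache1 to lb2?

Candidate routes:
cache1-lb2: 6
cache1-mq1-lb2: 5 + 5 = 10
cache1-mq1-web3-lb2: 5 + 2 + 3 = 10
cache1-db1-lb2: 3 + 2 = 5
The minimum is 5 ms.

5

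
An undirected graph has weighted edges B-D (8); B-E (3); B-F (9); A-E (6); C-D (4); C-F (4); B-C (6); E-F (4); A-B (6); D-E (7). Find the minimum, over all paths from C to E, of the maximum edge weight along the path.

Comparing a few candidate routes:
C → B → D → E: max(6, 8, 7) = 8
C → B → E: max(6, 3) = 6
C → B → A → E: max(6, 6, 6) = 6
C → F → E: max(4, 4) = 4
C → D → E: max(4, 7) = 7
C → D → B → A → E: max(4, 8, 6, 6) = 8
Best route has worst link 4.

4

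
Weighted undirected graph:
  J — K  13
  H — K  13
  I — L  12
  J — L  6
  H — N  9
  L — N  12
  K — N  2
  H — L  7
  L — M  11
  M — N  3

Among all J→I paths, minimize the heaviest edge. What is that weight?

Some routes from J to I:
J -> K -> H -> N -> L -> I: max(13, 13, 9, 12, 12) = 13
J -> K -> H -> N -> M -> L -> I: max(13, 13, 9, 3, 11, 12) = 13
J -> K -> H -> L -> I: max(13, 13, 7, 12) = 13
J -> L -> I: max(6, 12) = 12
Smallest bottleneck: 12.

12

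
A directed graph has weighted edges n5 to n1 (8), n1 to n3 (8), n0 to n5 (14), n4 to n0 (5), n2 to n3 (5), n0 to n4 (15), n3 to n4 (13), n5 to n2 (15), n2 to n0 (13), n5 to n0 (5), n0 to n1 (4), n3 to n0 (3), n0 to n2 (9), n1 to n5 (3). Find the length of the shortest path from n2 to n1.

12

Comparing a few candidate routes:
n2 → n3 → n0 → n1: 5 + 3 + 4 = 12
n2 → n3 → n4 → n0 → n1: 5 + 13 + 5 + 4 = 27
n2 → n0 → n1: 13 + 4 = 17
Shortest: 12.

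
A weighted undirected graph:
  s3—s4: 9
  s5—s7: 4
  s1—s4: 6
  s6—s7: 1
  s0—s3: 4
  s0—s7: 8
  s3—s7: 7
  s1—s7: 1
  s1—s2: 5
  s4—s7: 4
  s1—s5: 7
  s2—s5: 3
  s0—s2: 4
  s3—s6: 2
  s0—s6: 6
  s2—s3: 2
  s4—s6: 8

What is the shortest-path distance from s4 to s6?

5

Checking several routes:
s4 → s1 → s7 → s6: 6 + 1 + 1 = 8
s4 → s7 → s1 → s2 → s3 → s6: 4 + 1 + 5 + 2 + 2 = 14
s4 → s3 → s6: 9 + 2 = 11
s4 → s6: 8
s4 → s7 → s3 → s6: 4 + 7 + 2 = 13
s4 → s7 → s6: 4 + 1 = 5
Best route has total 5.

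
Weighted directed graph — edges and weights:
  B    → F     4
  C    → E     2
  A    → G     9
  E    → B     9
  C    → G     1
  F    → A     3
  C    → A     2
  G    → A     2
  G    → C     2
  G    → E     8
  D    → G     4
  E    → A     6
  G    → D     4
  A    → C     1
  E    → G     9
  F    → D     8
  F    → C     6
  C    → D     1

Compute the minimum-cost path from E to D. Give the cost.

8

Checking several routes:
E-G-C-D: 9 + 2 + 1 = 12
E-A-C-G-D: 6 + 1 + 1 + 4 = 12
E-G-D: 9 + 4 = 13
E-G-A-C-D: 9 + 2 + 1 + 1 = 13
E-A-C-D: 6 + 1 + 1 = 8
The minimum is 8.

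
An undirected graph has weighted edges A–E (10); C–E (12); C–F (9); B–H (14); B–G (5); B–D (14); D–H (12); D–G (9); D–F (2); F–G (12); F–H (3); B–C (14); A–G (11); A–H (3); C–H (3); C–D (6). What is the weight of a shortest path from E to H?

13

Comparing a few candidate routes:
E -> C -> H: 12 + 3 = 15
E -> A -> H: 10 + 3 = 13
E -> C -> F -> H: 12 + 9 + 3 = 24
E -> C -> D -> F -> H: 12 + 6 + 2 + 3 = 23
The minimum is 13.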